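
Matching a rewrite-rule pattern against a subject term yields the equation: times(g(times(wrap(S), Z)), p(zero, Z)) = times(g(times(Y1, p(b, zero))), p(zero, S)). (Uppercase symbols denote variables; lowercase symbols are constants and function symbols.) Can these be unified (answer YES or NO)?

YES

Decompose times/2: g(times(wrap(S), Z)) = g(times(Y1, p(b, zero))),  p(zero, Z) = p(zero, S).
Decompose g/1: times(wrap(S), Z) = times(Y1, p(b, zero)).
Decompose times/2: wrap(S) = Y1,  Z = p(b, zero).
Bind Y1 := wrap(S); no other remaining equation mentions Y1.
Bind Z := p(b, zero); substituting into the remaining equation gives: p(zero, p(b, zero)) = p(zero, S).
Decompose p/2: zero = zero,  p(b, zero) = S.
Delete trivial equation zero = zero.
Bind S := p(b, zero). Substituting into the earlier binding gives Y1 := wrap(p(b, zero)).
No equations remain and no clash or occurs-check failure arose, so a unifier exists.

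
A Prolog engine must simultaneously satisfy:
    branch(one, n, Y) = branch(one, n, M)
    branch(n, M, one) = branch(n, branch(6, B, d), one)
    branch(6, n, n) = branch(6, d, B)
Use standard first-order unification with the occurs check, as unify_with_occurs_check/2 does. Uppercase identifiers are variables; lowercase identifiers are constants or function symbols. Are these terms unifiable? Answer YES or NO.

Decompose branch/3: one = one,  n = n,  Y = M.
Delete trivial equation one = one.
Delete trivial equation n = n.
Bind Y := M; no other remaining equation mentions Y.
Decompose branch/3: n = n,  M = branch(6, B, d),  one = one.
Delete trivial equation n = n.
Bind M := branch(6, B, d); no other remaining equation mentions M. Substituting into the earlier binding gives Y := branch(6, B, d).
Delete trivial equation one = one.
Decompose branch/3: 6 = 6,  n = d,  n = B.
Delete trivial equation 6 = 6.
Clash: constants n and d differ; no unifier exists.

NO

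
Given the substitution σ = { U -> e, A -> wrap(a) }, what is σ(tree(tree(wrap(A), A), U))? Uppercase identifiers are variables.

tree(tree(wrap(wrap(a)), wrap(a)), e)

Replace each occurrence of U with e.
Replace each occurrence of A with wrap(a).
Result: tree(tree(wrap(wrap(a)), wrap(a)), e).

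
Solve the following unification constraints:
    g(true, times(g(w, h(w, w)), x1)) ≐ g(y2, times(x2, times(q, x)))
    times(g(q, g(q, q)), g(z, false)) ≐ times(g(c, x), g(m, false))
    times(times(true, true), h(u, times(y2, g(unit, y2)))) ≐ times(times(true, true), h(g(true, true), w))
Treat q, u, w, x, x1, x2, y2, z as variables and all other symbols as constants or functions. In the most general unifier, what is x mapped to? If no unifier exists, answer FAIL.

Decompose g/2: true ≐ y2,  times(g(w, h(w, w)), x1) ≐ times(x2, times(q, x)).
Bind y2 := true; substituting into the one remaining equation that mentions y2 gives: times(times(true, true), h(u, times(true, g(unit, true)))) ≐ times(times(true, true), h(g(true, true), w)).
Decompose times/2: g(w, h(w, w)) ≐ x2,  x1 ≐ times(q, x).
Bind x2 := g(w, h(w, w)); no other remaining equation mentions x2.
Bind x1 := times(q, x); no other remaining equation mentions x1.
Decompose times/2: g(q, g(q, q)) ≐ g(c, x),  g(z, false) ≐ g(m, false).
Decompose g/2: q ≐ c,  g(q, q) ≐ x.
Bind q := c; substituting into the one remaining equation that mentions q gives: g(c, c) ≐ x. Substituting into the earlier binding gives x1 := times(c, x).
Bind x := g(c, c); no other remaining equation mentions x. Substituting into the earlier binding gives x1 := times(c, g(c, c)).
Decompose g/2: z ≐ m,  false ≐ false.
Bind z := m; no other remaining equation mentions z.
Delete trivial equation false ≐ false.
Decompose times/2: times(true, true) ≐ times(true, true),  h(u, times(true, g(unit, true))) ≐ h(g(true, true), w).
Delete trivial equation times(true, true) ≐ times(true, true).
Decompose h/2: u ≐ g(true, true),  times(true, g(unit, true)) ≐ w.
Bind u := g(true, true); no other remaining equation mentions u.
Bind w := times(true, g(unit, true)). Substituting into the earlier binding gives x2 := g(times(true, g(unit, true)), h(times(true, g(unit, true)), times(true, g(unit, true)))).
MGU = { y2 -> true, x2 -> g(times(true, g(unit, true)), h(times(true, g(unit, true)), times(true, g(unit, true)))), x1 -> times(c, g(c, c)), q -> c, x -> g(c, c), z -> m, u -> g(true, true), w -> times(true, g(unit, true)) }, so x -> g(c, c).

g(c, c)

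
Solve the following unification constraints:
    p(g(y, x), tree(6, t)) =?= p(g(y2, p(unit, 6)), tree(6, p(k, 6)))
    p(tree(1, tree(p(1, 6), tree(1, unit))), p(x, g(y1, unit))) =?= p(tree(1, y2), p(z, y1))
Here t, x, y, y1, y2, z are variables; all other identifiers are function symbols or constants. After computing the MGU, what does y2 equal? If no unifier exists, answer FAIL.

Decompose p/2: g(y, x) =?= g(y2, p(unit, 6)),  tree(6, t) =?= tree(6, p(k, 6)).
Decompose g/2: y =?= y2,  x =?= p(unit, 6).
Bind y := y2; no other remaining equation mentions y.
Bind x := p(unit, 6); substituting into the one remaining equation that mentions x gives: p(tree(1, tree(p(1, 6), tree(1, unit))), p(p(unit, 6), g(y1, unit))) =?= p(tree(1, y2), p(z, y1)).
Decompose tree/2: 6 =?= 6,  t =?= p(k, 6).
Delete trivial equation 6 =?= 6.
Bind t := p(k, 6); no other remaining equation mentions t.
Decompose p/2: tree(1, tree(p(1, 6), tree(1, unit))) =?= tree(1, y2),  p(p(unit, 6), g(y1, unit)) =?= p(z, y1).
Decompose tree/2: 1 =?= 1,  tree(p(1, 6), tree(1, unit)) =?= y2.
Delete trivial equation 1 =?= 1.
Bind y2 := tree(p(1, 6), tree(1, unit)); no other remaining equation mentions y2. Substituting into the earlier binding gives y := tree(p(1, 6), tree(1, unit)).
Decompose p/2: p(unit, 6) =?= z,  g(y1, unit) =?= y1.
Bind z := p(unit, 6); no other remaining equation mentions z.
Occurs check fails: y1 occurs in g(y1, unit); the equation y1 =?= g(y1, unit) has no finite solution.

FAIL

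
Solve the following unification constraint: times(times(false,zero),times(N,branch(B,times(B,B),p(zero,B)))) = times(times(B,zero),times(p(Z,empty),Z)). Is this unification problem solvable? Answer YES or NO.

YES

Decompose times/2: times(false,zero) = times(B,zero),  times(N,branch(B,times(B,B),p(zero,B))) = times(p(Z,empty),Z).
Decompose times/2: false = B,  zero = zero.
Bind B := false; substituting into the one remaining equation that mentions B gives: times(N,branch(false,times(false,false),p(zero,false))) = times(p(Z,empty),Z).
Delete trivial equation zero = zero.
Decompose times/2: N = p(Z,empty),  branch(false,times(false,false),p(zero,false)) = Z.
Bind N := p(Z,empty); no other remaining equation mentions N.
Bind Z := branch(false,times(false,false),p(zero,false)). Substituting into the earlier binding gives N := p(branch(false,times(false,false),p(zero,false)),empty).
No equations remain and no clash or occurs-check failure arose, so a unifier exists.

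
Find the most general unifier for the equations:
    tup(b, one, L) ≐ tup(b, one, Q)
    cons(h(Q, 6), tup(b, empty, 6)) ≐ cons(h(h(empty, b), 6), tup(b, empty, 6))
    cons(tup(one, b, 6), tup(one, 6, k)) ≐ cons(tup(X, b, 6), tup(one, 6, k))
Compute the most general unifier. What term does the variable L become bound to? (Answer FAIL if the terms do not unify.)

h(empty, b)

Decompose tup/3: b ≐ b,  one ≐ one,  L ≐ Q.
Delete trivial equation b ≐ b.
Delete trivial equation one ≐ one.
Bind L := Q; no other remaining equation mentions L.
Decompose cons/2: h(Q, 6) ≐ h(h(empty, b), 6),  tup(b, empty, 6) ≐ tup(b, empty, 6).
Decompose h/2: Q ≐ h(empty, b),  6 ≐ 6.
Bind Q := h(empty, b); no other remaining equation mentions Q. Substituting into the earlier binding gives L := h(empty, b).
Delete trivial equation 6 ≐ 6.
Delete trivial equation tup(b, empty, 6) ≐ tup(b, empty, 6).
Decompose cons/2: tup(one, b, 6) ≐ tup(X, b, 6),  tup(one, 6, k) ≐ tup(one, 6, k).
Decompose tup/3: one ≐ X,  b ≐ b,  6 ≐ 6.
Bind X := one; no other remaining equation mentions X.
Delete trivial equation b ≐ b.
Delete trivial equation 6 ≐ 6.
Delete trivial equation tup(one, 6, k) ≐ tup(one, 6, k).
MGU = { L := h(empty, b), Q := h(empty, b), X := one }, so L := h(empty, b).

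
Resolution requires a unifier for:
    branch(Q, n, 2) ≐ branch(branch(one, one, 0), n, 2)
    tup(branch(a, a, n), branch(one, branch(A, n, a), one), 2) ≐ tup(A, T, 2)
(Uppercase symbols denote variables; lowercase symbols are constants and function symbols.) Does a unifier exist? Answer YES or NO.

YES

Decompose branch/3: Q ≐ branch(one, one, 0),  n ≐ n,  2 ≐ 2.
Bind Q := branch(one, one, 0); no other remaining equation mentions Q.
Delete trivial equation n ≐ n.
Delete trivial equation 2 ≐ 2.
Decompose tup/3: branch(a, a, n) ≐ A,  branch(one, branch(A, n, a), one) ≐ T,  2 ≐ 2.
Bind A := branch(a, a, n); substituting into the one remaining equation that mentions A gives: branch(one, branch(branch(a, a, n), n, a), one) ≐ T.
Bind T := branch(one, branch(branch(a, a, n), n, a), one); no other remaining equation mentions T.
Delete trivial equation 2 ≐ 2.
No equations remain and no clash or occurs-check failure arose, so a unifier exists.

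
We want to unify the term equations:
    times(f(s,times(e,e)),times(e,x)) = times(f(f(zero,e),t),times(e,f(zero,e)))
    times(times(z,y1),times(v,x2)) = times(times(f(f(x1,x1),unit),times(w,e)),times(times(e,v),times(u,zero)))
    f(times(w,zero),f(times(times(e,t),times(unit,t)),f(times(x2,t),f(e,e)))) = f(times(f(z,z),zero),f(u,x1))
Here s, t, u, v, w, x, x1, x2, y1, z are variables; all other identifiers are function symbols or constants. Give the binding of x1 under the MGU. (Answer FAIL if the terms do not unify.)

FAIL

Decompose times/2: f(s,times(e,e)) = f(f(zero,e),t),  times(e,x) = times(e,f(zero,e)).
Decompose f/2: s = f(zero,e),  times(e,e) = t.
Bind s := f(zero,e); no other remaining equation mentions s.
Bind t := times(e,e); substituting into the one remaining equation that mentions t gives: f(times(w,zero),f(times(times(e,times(e,e)),times(unit,times(e,e))),f(times(x2,times(e,e)),f(e,e)))) = f(times(f(z,z),zero),f(u,x1)).
Decompose times/2: e = e,  x = f(zero,e).
Delete trivial equation e = e.
Bind x := f(zero,e); no other remaining equation mentions x.
Decompose times/2: times(z,y1) = times(f(f(x1,x1),unit),times(w,e)),  times(v,x2) = times(times(e,v),times(u,zero)).
Decompose times/2: z = f(f(x1,x1),unit),  y1 = times(w,e).
Bind z := f(f(x1,x1),unit); substituting into the one remaining equation that mentions z gives: f(times(w,zero),f(times(times(e,times(e,e)),times(unit,times(e,e))),f(times(x2,times(e,e)),f(e,e)))) = f(times(f(f(f(x1,x1),unit),f(f(x1,x1),unit)),zero),f(u,x1)).
Bind y1 := times(w,e); no other remaining equation mentions y1.
Decompose times/2: v = times(e,v),  x2 = times(u,zero).
Occurs check fails: v occurs in times(e,v); the equation v = times(e,v) has no finite solution.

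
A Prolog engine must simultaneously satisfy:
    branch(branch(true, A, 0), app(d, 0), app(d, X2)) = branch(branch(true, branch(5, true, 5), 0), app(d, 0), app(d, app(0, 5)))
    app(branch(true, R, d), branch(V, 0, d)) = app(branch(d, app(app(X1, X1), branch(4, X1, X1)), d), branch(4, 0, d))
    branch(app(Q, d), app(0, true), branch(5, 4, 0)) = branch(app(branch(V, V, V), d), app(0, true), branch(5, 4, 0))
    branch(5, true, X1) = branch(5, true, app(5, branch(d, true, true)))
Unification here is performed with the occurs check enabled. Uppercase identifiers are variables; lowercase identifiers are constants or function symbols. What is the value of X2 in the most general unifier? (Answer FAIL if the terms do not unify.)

FAIL

Decompose branch/3: branch(true, A, 0) = branch(true, branch(5, true, 5), 0),  app(d, 0) = app(d, 0),  app(d, X2) = app(d, app(0, 5)).
Decompose branch/3: true = true,  A = branch(5, true, 5),  0 = 0.
Delete trivial equation true = true.
Bind A := branch(5, true, 5); no other remaining equation mentions A.
Delete trivial equation 0 = 0.
Delete trivial equation app(d, 0) = app(d, 0).
Decompose app/2: d = d,  X2 = app(0, 5).
Delete trivial equation d = d.
Bind X2 := app(0, 5); no other remaining equation mentions X2.
Decompose app/2: branch(true, R, d) = branch(d, app(app(X1, X1), branch(4, X1, X1)), d),  branch(V, 0, d) = branch(4, 0, d).
Decompose branch/3: true = d,  R = app(app(X1, X1), branch(4, X1, X1)),  d = d.
Clash: constants true and d differ; no unifier exists.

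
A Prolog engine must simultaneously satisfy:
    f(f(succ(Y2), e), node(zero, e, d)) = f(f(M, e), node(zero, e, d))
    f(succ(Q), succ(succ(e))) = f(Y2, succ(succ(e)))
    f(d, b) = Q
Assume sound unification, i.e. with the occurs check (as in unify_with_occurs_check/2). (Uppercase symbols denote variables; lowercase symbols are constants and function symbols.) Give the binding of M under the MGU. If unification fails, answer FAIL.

succ(succ(f(d, b)))

Decompose f/2: f(succ(Y2), e) = f(M, e),  node(zero, e, d) = node(zero, e, d).
Decompose f/2: succ(Y2) = M,  e = e.
Bind M := succ(Y2); no other remaining equation mentions M.
Delete trivial equation e = e.
Delete trivial equation node(zero, e, d) = node(zero, e, d).
Decompose f/2: succ(Q) = Y2,  succ(succ(e)) = succ(succ(e)).
Bind Y2 := succ(Q); no other remaining equation mentions Y2. Substituting into the earlier binding gives M := succ(succ(Q)).
Delete trivial equation succ(succ(e)) = succ(succ(e)).
Bind Q := f(d, b). Substituting into the earlier bindings gives M := succ(succ(f(d, b))), Y2 := succ(f(d, b)).
MGU = { M = succ(succ(f(d, b))), Y2 = succ(f(d, b)), Q = f(d, b) }, so M = succ(succ(f(d, b))).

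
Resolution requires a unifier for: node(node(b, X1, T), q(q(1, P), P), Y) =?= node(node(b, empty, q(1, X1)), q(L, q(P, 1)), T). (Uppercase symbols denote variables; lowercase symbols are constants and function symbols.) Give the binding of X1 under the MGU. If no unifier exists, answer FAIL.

Decompose node/3: node(b, X1, T) =?= node(b, empty, q(1, X1)),  q(q(1, P), P) =?= q(L, q(P, 1)),  Y =?= T.
Decompose node/3: b =?= b,  X1 =?= empty,  T =?= q(1, X1).
Delete trivial equation b =?= b.
Bind X1 := empty; substituting into the one remaining equation that mentions X1 gives: T =?= q(1, empty).
Bind T := q(1, empty); substituting into the one remaining equation that mentions T gives: Y =?= q(1, empty).
Decompose q/2: q(1, P) =?= L,  P =?= q(P, 1).
Bind L := q(1, P); no other remaining equation mentions L.
Occurs check fails: P occurs in q(P, 1); the equation P =?= q(P, 1) has no finite solution.

FAIL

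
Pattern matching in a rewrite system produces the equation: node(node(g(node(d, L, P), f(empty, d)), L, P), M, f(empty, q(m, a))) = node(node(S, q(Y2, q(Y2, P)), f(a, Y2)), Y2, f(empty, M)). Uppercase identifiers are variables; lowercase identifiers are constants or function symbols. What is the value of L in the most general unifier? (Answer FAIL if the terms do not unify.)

Decompose node/3: node(g(node(d, L, P), f(empty, d)), L, P) = node(S, q(Y2, q(Y2, P)), f(a, Y2)),  M = Y2,  f(empty, q(m, a)) = f(empty, M).
Decompose node/3: g(node(d, L, P), f(empty, d)) = S,  L = q(Y2, q(Y2, P)),  P = f(a, Y2).
Bind S := g(node(d, L, P), f(empty, d)); no other remaining equation mentions S.
Bind L := q(Y2, q(Y2, P)); no other remaining equation mentions L. Substituting into the earlier binding gives S := g(node(d, q(Y2, q(Y2, P)), P), f(empty, d)).
Bind P := f(a, Y2); no other remaining equation mentions P. Substituting into the earlier bindings gives S := g(node(d, q(Y2, q(Y2, f(a, Y2))), f(a, Y2)), f(empty, d)), L := q(Y2, q(Y2, f(a, Y2))).
Bind M := Y2; substituting into the remaining equation gives: f(empty, q(m, a)) = f(empty, Y2).
Decompose f/2: empty = empty,  q(m, a) = Y2.
Delete trivial equation empty = empty.
Bind Y2 := q(m, a). Substituting into the earlier bindings gives S := g(node(d, q(q(m, a), q(q(m, a), f(a, q(m, a)))), f(a, q(m, a))), f(empty, d)), L := q(q(m, a), q(q(m, a), f(a, q(m, a)))), P := f(a, q(m, a)), M := q(m, a).
MGU = { S := g(node(d, q(q(m, a), q(q(m, a), f(a, q(m, a)))), f(a, q(m, a))), f(empty, d)), L := q(q(m, a), q(q(m, a), f(a, q(m, a)))), P := f(a, q(m, a)), M := q(m, a), Y2 := q(m, a) }, so L := q(q(m, a), q(q(m, a), f(a, q(m, a)))).

q(q(m, a), q(q(m, a), f(a, q(m, a))))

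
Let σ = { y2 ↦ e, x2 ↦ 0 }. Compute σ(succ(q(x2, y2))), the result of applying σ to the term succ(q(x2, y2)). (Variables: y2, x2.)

succ(q(0, e))

Replace each occurrence of y2 with e.
Replace each occurrence of x2 with 0.
Result: succ(q(0, e)).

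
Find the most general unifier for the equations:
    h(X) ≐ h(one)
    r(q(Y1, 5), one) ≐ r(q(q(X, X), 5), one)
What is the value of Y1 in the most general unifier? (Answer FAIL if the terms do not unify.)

q(one, one)

Decompose h/1: X ≐ one.
Bind X := one; substituting into the remaining equation gives: r(q(Y1, 5), one) ≐ r(q(q(one, one), 5), one).
Decompose r/2: q(Y1, 5) ≐ q(q(one, one), 5),  one ≐ one.
Decompose q/2: Y1 ≐ q(one, one),  5 ≐ 5.
Bind Y1 := q(one, one); no other remaining equation mentions Y1.
Delete trivial equation 5 ≐ 5.
Delete trivial equation one ≐ one.
MGU = { X -> one, Y1 -> q(one, one) }, so Y1 -> q(one, one).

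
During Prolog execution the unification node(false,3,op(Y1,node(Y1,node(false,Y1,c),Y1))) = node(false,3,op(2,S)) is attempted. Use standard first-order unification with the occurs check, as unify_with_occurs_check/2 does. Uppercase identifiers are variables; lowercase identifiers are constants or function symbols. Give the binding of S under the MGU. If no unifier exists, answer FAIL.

Decompose node/3: false = false,  3 = 3,  op(Y1,node(Y1,node(false,Y1,c),Y1)) = op(2,S).
Delete trivial equation false = false.
Delete trivial equation 3 = 3.
Decompose op/2: Y1 = 2,  node(Y1,node(false,Y1,c),Y1) = S.
Bind Y1 := 2; substituting into the remaining equation gives: node(2,node(false,2,c),2) = S.
Bind S := node(2,node(false,2,c),2).
MGU = { Y1 -> 2, S -> node(2,node(false,2,c),2) }, so S -> node(2,node(false,2,c),2).

node(2,node(false,2,c),2)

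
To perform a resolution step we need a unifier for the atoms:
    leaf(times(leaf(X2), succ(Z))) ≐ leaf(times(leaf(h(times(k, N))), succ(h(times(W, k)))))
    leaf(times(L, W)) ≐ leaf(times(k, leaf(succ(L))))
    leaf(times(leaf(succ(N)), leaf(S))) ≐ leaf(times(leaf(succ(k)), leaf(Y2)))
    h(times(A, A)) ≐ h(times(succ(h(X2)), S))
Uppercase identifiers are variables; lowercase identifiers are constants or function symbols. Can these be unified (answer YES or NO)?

Decompose leaf/1: times(leaf(X2), succ(Z)) ≐ times(leaf(h(times(k, N))), succ(h(times(W, k)))).
Decompose times/2: leaf(X2) ≐ leaf(h(times(k, N))),  succ(Z) ≐ succ(h(times(W, k))).
Decompose leaf/1: X2 ≐ h(times(k, N)).
Bind X2 := h(times(k, N)); substituting into the one remaining equation that mentions X2 gives: h(times(A, A)) ≐ h(times(succ(h(h(times(k, N)))), S)).
Decompose succ/1: Z ≐ h(times(W, k)).
Bind Z := h(times(W, k)); no other remaining equation mentions Z.
Decompose leaf/1: times(L, W) ≐ times(k, leaf(succ(L))).
Decompose times/2: L ≐ k,  W ≐ leaf(succ(L)).
Bind L := k; substituting into the one remaining equation that mentions L gives: W ≐ leaf(succ(k)).
Bind W := leaf(succ(k)); no other remaining equation mentions W. Substituting into the earlier binding gives Z := h(times(leaf(succ(k)), k)).
Decompose leaf/1: times(leaf(succ(N)), leaf(S)) ≐ times(leaf(succ(k)), leaf(Y2)).
Decompose times/2: leaf(succ(N)) ≐ leaf(succ(k)),  leaf(S) ≐ leaf(Y2).
Decompose leaf/1: succ(N) ≐ succ(k).
Decompose succ/1: N ≐ k.
Bind N := k; substituting into the one remaining equation that mentions N gives: h(times(A, A)) ≐ h(times(succ(h(h(times(k, k)))), S)). Substituting into the earlier binding gives X2 := h(times(k, k)).
Decompose leaf/1: S ≐ Y2.
Bind S := Y2; substituting into the remaining equation gives: h(times(A, A)) ≐ h(times(succ(h(h(times(k, k)))), Y2)).
Decompose h/1: times(A, A) ≐ times(succ(h(h(times(k, k)))), Y2).
Decompose times/2: A ≐ succ(h(h(times(k, k)))),  A ≐ Y2.
Bind A := succ(h(h(times(k, k)))); substituting into the remaining equation gives: succ(h(h(times(k, k)))) ≐ Y2.
Bind Y2 := succ(h(h(times(k, k)))). Substituting into the earlier binding gives S := succ(h(h(times(k, k)))).
No equations remain and no clash or occurs-check failure arose, so a unifier exists.

YES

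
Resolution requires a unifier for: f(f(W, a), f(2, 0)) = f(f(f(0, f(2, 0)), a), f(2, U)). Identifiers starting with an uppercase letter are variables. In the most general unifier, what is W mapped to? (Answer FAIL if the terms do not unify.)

Decompose f/2: f(W, a) = f(f(0, f(2, 0)), a),  f(2, 0) = f(2, U).
Decompose f/2: W = f(0, f(2, 0)),  a = a.
Bind W := f(0, f(2, 0)); no other remaining equation mentions W.
Delete trivial equation a = a.
Decompose f/2: 2 = 2,  0 = U.
Delete trivial equation 2 = 2.
Bind U := 0.
MGU = { W -> f(0, f(2, 0)), U -> 0 }, so W -> f(0, f(2, 0)).

f(0, f(2, 0))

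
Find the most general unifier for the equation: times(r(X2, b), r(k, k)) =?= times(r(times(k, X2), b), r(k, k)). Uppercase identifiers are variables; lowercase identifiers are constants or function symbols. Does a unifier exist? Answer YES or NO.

NO

Decompose times/2: r(X2, b) =?= r(times(k, X2), b),  r(k, k) =?= r(k, k).
Decompose r/2: X2 =?= times(k, X2),  b =?= b.
Occurs check fails: X2 occurs in times(k, X2); the equation X2 =?= times(k, X2) has no finite solution.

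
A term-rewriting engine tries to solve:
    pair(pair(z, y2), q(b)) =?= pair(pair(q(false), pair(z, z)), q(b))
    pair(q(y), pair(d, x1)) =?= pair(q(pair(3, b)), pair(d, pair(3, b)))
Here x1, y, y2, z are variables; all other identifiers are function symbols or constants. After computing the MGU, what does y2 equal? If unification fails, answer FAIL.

Decompose pair/2: pair(z, y2) =?= pair(q(false), pair(z, z)),  q(b) =?= q(b).
Decompose pair/2: z =?= q(false),  y2 =?= pair(z, z).
Bind z := q(false); substituting into the one remaining equation that mentions z gives: y2 =?= pair(q(false), q(false)).
Bind y2 := pair(q(false), q(false)); no other remaining equation mentions y2.
Delete trivial equation q(b) =?= q(b).
Decompose pair/2: q(y) =?= q(pair(3, b)),  pair(d, x1) =?= pair(d, pair(3, b)).
Decompose q/1: y =?= pair(3, b).
Bind y := pair(3, b); no other remaining equation mentions y.
Decompose pair/2: d =?= d,  x1 =?= pair(3, b).
Delete trivial equation d =?= d.
Bind x1 := pair(3, b).
MGU = { z := q(false), y2 := pair(q(false), q(false)), y := pair(3, b), x1 := pair(3, b) }, so y2 := pair(q(false), q(false)).

pair(q(false), q(false))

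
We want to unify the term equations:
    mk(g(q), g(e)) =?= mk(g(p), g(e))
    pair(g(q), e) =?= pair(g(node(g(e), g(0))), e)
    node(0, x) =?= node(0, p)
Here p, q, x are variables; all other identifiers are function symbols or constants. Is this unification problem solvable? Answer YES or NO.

Decompose mk/2: g(q) =?= g(p),  g(e) =?= g(e).
Decompose g/1: q =?= p.
Bind q := p; substituting into the one remaining equation that mentions q gives: pair(g(p), e) =?= pair(g(node(g(e), g(0))), e).
Delete trivial equation g(e) =?= g(e).
Decompose pair/2: g(p) =?= g(node(g(e), g(0))),  e =?= e.
Decompose g/1: p =?= node(g(e), g(0)).
Bind p := node(g(e), g(0)); substituting into the one remaining equation that mentions p gives: node(0, x) =?= node(0, node(g(e), g(0))). Substituting into the earlier binding gives q := node(g(e), g(0)).
Delete trivial equation e =?= e.
Decompose node/2: 0 =?= 0,  x =?= node(g(e), g(0)).
Delete trivial equation 0 =?= 0.
Bind x := node(g(e), g(0)).
No equations remain and no clash or occurs-check failure arose, so a unifier exists.

YES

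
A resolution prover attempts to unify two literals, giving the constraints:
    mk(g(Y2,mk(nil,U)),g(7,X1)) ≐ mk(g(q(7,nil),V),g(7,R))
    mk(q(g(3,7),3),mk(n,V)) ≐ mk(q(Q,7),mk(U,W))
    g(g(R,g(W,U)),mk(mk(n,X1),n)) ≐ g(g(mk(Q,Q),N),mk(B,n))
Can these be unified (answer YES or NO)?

NO

Decompose mk/2: g(Y2,mk(nil,U)) ≐ g(q(7,nil),V),  g(7,X1) ≐ g(7,R).
Decompose g/2: Y2 ≐ q(7,nil),  mk(nil,U) ≐ V.
Bind Y2 := q(7,nil); no other remaining equation mentions Y2.
Bind V := mk(nil,U); substituting into the one remaining equation that mentions V gives: mk(q(g(3,7),3),mk(n,mk(nil,U))) ≐ mk(q(Q,7),mk(U,W)).
Decompose g/2: 7 ≐ 7,  X1 ≐ R.
Delete trivial equation 7 ≐ 7.
Bind X1 := R; substituting into the one remaining equation that mentions X1 gives: g(g(R,g(W,U)),mk(mk(n,R),n)) ≐ g(g(mk(Q,Q),N),mk(B,n)).
Decompose mk/2: q(g(3,7),3) ≐ q(Q,7),  mk(n,mk(nil,U)) ≐ mk(U,W).
Decompose q/2: g(3,7) ≐ Q,  3 ≐ 7.
Bind Q := g(3,7); substituting into the one remaining equation that mentions Q gives: g(g(R,g(W,U)),mk(mk(n,R),n)) ≐ g(g(mk(g(3,7),g(3,7)),N),mk(B,n)).
Clash: constants 3 and 7 differ; no unifier exists.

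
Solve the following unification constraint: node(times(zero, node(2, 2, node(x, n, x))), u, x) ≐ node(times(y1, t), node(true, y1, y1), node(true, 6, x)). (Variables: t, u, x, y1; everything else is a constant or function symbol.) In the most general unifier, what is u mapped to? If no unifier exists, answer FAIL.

FAIL

Decompose node/3: times(zero, node(2, 2, node(x, n, x))) ≐ times(y1, t),  u ≐ node(true, y1, y1),  x ≐ node(true, 6, x).
Decompose times/2: zero ≐ y1,  node(2, 2, node(x, n, x)) ≐ t.
Bind y1 := zero; substituting into the one remaining equation that mentions y1 gives: u ≐ node(true, zero, zero).
Bind t := node(2, 2, node(x, n, x)); no other remaining equation mentions t.
Bind u := node(true, zero, zero); no other remaining equation mentions u.
Occurs check fails: x occurs in node(true, 6, x); the equation x ≐ node(true, 6, x) has no finite solution.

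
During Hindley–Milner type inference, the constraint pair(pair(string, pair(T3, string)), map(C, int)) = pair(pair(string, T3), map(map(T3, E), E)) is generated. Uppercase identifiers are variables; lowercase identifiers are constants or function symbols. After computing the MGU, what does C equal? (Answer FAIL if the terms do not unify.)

FAIL

Decompose pair/2: pair(string, pair(T3, string)) = pair(string, T3),  map(C, int) = map(map(T3, E), E).
Decompose pair/2: string = string,  pair(T3, string) = T3.
Delete trivial equation string = string.
Occurs check fails: T3 occurs in pair(T3, string); the equation T3 = pair(T3, string) has no finite solution.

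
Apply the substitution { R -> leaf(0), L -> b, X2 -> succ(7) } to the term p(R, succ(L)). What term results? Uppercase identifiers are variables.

p(leaf(0), succ(b))

Replace each occurrence of R with leaf(0).
Replace each occurrence of L with b.
Result: p(leaf(0), succ(b)).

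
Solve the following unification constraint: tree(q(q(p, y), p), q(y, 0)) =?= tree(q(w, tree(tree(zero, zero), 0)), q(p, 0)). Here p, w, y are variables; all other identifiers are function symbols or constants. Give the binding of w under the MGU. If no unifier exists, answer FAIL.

q(tree(tree(zero, zero), 0), tree(tree(zero, zero), 0))

Decompose tree/2: q(q(p, y), p) =?= q(w, tree(tree(zero, zero), 0)),  q(y, 0) =?= q(p, 0).
Decompose q/2: q(p, y) =?= w,  p =?= tree(tree(zero, zero), 0).
Bind w := q(p, y); no other remaining equation mentions w.
Bind p := tree(tree(zero, zero), 0); substituting into the remaining equation gives: q(y, 0) =?= q(tree(tree(zero, zero), 0), 0). Substituting into the earlier binding gives w := q(tree(tree(zero, zero), 0), y).
Decompose q/2: y =?= tree(tree(zero, zero), 0),  0 =?= 0.
Bind y := tree(tree(zero, zero), 0); no other remaining equation mentions y. Substituting into the earlier binding gives w := q(tree(tree(zero, zero), 0), tree(tree(zero, zero), 0)).
Delete trivial equation 0 =?= 0.
MGU = { w -> q(tree(tree(zero, zero), 0), tree(tree(zero, zero), 0)), p -> tree(tree(zero, zero), 0), y -> tree(tree(zero, zero), 0) }, so w -> q(tree(tree(zero, zero), 0), tree(tree(zero, zero), 0)).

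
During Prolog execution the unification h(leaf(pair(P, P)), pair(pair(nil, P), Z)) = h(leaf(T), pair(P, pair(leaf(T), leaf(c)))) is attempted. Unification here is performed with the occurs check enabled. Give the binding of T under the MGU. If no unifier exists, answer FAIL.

FAIL

Decompose h/2: leaf(pair(P, P)) = leaf(T),  pair(pair(nil, P), Z) = pair(P, pair(leaf(T), leaf(c))).
Decompose leaf/1: pair(P, P) = T.
Bind T := pair(P, P); substituting into the remaining equation gives: pair(pair(nil, P), Z) = pair(P, pair(leaf(pair(P, P)), leaf(c))).
Decompose pair/2: pair(nil, P) = P,  Z = pair(leaf(pair(P, P)), leaf(c)).
Occurs check fails: P occurs in pair(nil, P); the equation P = pair(nil, P) has no finite solution.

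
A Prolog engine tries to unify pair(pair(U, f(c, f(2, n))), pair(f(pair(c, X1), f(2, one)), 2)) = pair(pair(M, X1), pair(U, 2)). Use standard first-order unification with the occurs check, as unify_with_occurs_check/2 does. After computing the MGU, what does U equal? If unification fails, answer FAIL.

f(pair(c, f(c, f(2, n))), f(2, one))

Decompose pair/2: pair(U, f(c, f(2, n))) = pair(M, X1),  pair(f(pair(c, X1), f(2, one)), 2) = pair(U, 2).
Decompose pair/2: U = M,  f(c, f(2, n)) = X1.
Bind U := M; substituting into the one remaining equation that mentions U gives: pair(f(pair(c, X1), f(2, one)), 2) = pair(M, 2).
Bind X1 := f(c, f(2, n)); substituting into the remaining equation gives: pair(f(pair(c, f(c, f(2, n))), f(2, one)), 2) = pair(M, 2).
Decompose pair/2: f(pair(c, f(c, f(2, n))), f(2, one)) = M,  2 = 2.
Bind M := f(pair(c, f(c, f(2, n))), f(2, one)); no other remaining equation mentions M. Substituting into the earlier binding gives U := f(pair(c, f(c, f(2, n))), f(2, one)).
Delete trivial equation 2 = 2.
MGU = { U = f(pair(c, f(c, f(2, n))), f(2, one)), X1 = f(c, f(2, n)), M = f(pair(c, f(c, f(2, n))), f(2, one)) }, so U = f(pair(c, f(c, f(2, n))), f(2, one)).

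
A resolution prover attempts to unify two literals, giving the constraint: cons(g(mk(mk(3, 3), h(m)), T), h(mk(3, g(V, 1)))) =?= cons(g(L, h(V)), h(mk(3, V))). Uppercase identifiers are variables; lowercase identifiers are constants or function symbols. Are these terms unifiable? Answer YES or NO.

Decompose cons/2: g(mk(mk(3, 3), h(m)), T) =?= g(L, h(V)),  h(mk(3, g(V, 1))) =?= h(mk(3, V)).
Decompose g/2: mk(mk(3, 3), h(m)) =?= L,  T =?= h(V).
Bind L := mk(mk(3, 3), h(m)); no other remaining equation mentions L.
Bind T := h(V); no other remaining equation mentions T.
Decompose h/1: mk(3, g(V, 1)) =?= mk(3, V).
Decompose mk/2: 3 =?= 3,  g(V, 1) =?= V.
Delete trivial equation 3 =?= 3.
Occurs check fails: V occurs in g(V, 1); the equation V =?= g(V, 1) has no finite solution.

NO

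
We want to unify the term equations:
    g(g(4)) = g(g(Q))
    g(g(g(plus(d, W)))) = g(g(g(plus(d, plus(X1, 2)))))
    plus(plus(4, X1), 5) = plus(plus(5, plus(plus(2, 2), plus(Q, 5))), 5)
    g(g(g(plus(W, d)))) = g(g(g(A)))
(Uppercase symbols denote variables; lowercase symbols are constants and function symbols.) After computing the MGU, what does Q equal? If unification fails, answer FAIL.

Decompose g/1: g(4) = g(Q).
Decompose g/1: 4 = Q.
Bind Q := 4; substituting into the one remaining equation that mentions Q gives: plus(plus(4, X1), 5) = plus(plus(5, plus(plus(2, 2), plus(4, 5))), 5).
Decompose g/1: g(g(plus(d, W))) = g(g(plus(d, plus(X1, 2)))).
Decompose g/1: g(plus(d, W)) = g(plus(d, plus(X1, 2))).
Decompose g/1: plus(d, W) = plus(d, plus(X1, 2)).
Decompose plus/2: d = d,  W = plus(X1, 2).
Delete trivial equation d = d.
Bind W := plus(X1, 2); substituting into the one remaining equation that mentions W gives: g(g(g(plus(plus(X1, 2), d)))) = g(g(g(A))).
Decompose plus/2: plus(4, X1) = plus(5, plus(plus(2, 2), plus(4, 5))),  5 = 5.
Decompose plus/2: 4 = 5,  X1 = plus(plus(2, 2), plus(4, 5)).
Clash: constants 4 and 5 differ; no unifier exists.

FAIL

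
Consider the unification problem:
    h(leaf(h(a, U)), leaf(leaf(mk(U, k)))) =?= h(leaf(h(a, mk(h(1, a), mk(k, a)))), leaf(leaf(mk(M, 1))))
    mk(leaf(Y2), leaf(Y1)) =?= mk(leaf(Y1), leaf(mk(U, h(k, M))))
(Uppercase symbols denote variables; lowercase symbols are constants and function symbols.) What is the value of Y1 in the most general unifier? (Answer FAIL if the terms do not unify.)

Decompose h/2: leaf(h(a, U)) =?= leaf(h(a, mk(h(1, a), mk(k, a)))),  leaf(leaf(mk(U, k))) =?= leaf(leaf(mk(M, 1))).
Decompose leaf/1: h(a, U) =?= h(a, mk(h(1, a), mk(k, a))).
Decompose h/2: a =?= a,  U =?= mk(h(1, a), mk(k, a)).
Delete trivial equation a =?= a.
Bind U := mk(h(1, a), mk(k, a)); substituting into the remaining equations gives: leaf(leaf(mk(mk(h(1, a), mk(k, a)), k))) =?= leaf(leaf(mk(M, 1))),  mk(leaf(Y2), leaf(Y1)) =?= mk(leaf(Y1), leaf(mk(mk(h(1, a), mk(k, a)), h(k, M)))).
Decompose leaf/1: leaf(mk(mk(h(1, a), mk(k, a)), k)) =?= leaf(mk(M, 1)).
Decompose leaf/1: mk(mk(h(1, a), mk(k, a)), k) =?= mk(M, 1).
Decompose mk/2: mk(h(1, a), mk(k, a)) =?= M,  k =?= 1.
Bind M := mk(h(1, a), mk(k, a)); substituting into the one remaining equation that mentions M gives: mk(leaf(Y2), leaf(Y1)) =?= mk(leaf(Y1), leaf(mk(mk(h(1, a), mk(k, a)), h(k, mk(h(1, a), mk(k, a)))))).
Clash: constants k and 1 differ; no unifier exists.

FAIL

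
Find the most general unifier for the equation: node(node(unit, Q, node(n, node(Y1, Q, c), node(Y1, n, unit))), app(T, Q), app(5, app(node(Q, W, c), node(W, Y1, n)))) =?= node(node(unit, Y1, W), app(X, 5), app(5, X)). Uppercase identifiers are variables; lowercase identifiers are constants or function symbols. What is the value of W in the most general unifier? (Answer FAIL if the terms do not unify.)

node(n, node(5, 5, c), node(5, n, unit))

Decompose node/3: node(unit, Q, node(n, node(Y1, Q, c), node(Y1, n, unit))) =?= node(unit, Y1, W),  app(T, Q) =?= app(X, 5),  app(5, app(node(Q, W, c), node(W, Y1, n))) =?= app(5, X).
Decompose node/3: unit =?= unit,  Q =?= Y1,  node(n, node(Y1, Q, c), node(Y1, n, unit)) =?= W.
Delete trivial equation unit =?= unit.
Bind Q := Y1; substituting into the remaining equations gives: node(n, node(Y1, Y1, c), node(Y1, n, unit)) =?= W,  app(T, Y1) =?= app(X, 5),  app(5, app(node(Y1, W, c), node(W, Y1, n))) =?= app(5, X).
Bind W := node(n, node(Y1, Y1, c), node(Y1, n, unit)); substituting into the one remaining equation that mentions W gives: app(5, app(node(Y1, node(n, node(Y1, Y1, c), node(Y1, n, unit)), c), node(node(n, node(Y1, Y1, c), node(Y1, n, unit)), Y1, n))) =?= app(5, X).
Decompose app/2: T =?= X,  Y1 =?= 5.
Bind T := X; no other remaining equation mentions T.
Bind Y1 := 5; substituting into the remaining equation gives: app(5, app(node(5, node(n, node(5, 5, c), node(5, n, unit)), c), node(node(n, node(5, 5, c), node(5, n, unit)), 5, n))) =?= app(5, X). Substituting into the earlier bindings gives Q := 5, W := node(n, node(5, 5, c), node(5, n, unit)).
Decompose app/2: 5 =?= 5,  app(node(5, node(n, node(5, 5, c), node(5, n, unit)), c), node(node(n, node(5, 5, c), node(5, n, unit)), 5, n)) =?= X.
Delete trivial equation 5 =?= 5.
Bind X := app(node(5, node(n, node(5, 5, c), node(5, n, unit)), c), node(node(n, node(5, 5, c), node(5, n, unit)), 5, n)). Substituting into the earlier binding gives T := app(node(5, node(n, node(5, 5, c), node(5, n, unit)), c), node(node(n, node(5, 5, c), node(5, n, unit)), 5, n)).
MGU = { Q := 5, W := node(n, node(5, 5, c), node(5, n, unit)), T := app(node(5, node(n, node(5, 5, c), node(5, n, unit)), c), node(node(n, node(5, 5, c), node(5, n, unit)), 5, n)), Y1 := 5, X := app(node(5, node(n, node(5, 5, c), node(5, n, unit)), c), node(node(n, node(5, 5, c), node(5, n, unit)), 5, n)) }, so W := node(n, node(5, 5, c), node(5, n, unit)).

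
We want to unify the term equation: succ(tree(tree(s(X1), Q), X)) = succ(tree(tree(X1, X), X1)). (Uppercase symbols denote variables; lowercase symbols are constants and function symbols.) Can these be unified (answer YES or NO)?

Decompose succ/1: tree(tree(s(X1), Q), X) = tree(tree(X1, X), X1).
Decompose tree/2: tree(s(X1), Q) = tree(X1, X),  X = X1.
Decompose tree/2: s(X1) = X1,  Q = X.
Occurs check fails: X1 occurs in s(X1); the equation X1 = s(X1) has no finite solution.

NO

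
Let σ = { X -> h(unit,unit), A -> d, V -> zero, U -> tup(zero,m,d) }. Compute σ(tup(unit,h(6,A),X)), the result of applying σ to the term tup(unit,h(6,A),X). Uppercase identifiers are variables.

tup(unit,h(6,d),h(unit,unit))

Replace each occurrence of X with h(unit,unit).
Replace each occurrence of A with d.
Result: tup(unit,h(6,d),h(unit,unit)).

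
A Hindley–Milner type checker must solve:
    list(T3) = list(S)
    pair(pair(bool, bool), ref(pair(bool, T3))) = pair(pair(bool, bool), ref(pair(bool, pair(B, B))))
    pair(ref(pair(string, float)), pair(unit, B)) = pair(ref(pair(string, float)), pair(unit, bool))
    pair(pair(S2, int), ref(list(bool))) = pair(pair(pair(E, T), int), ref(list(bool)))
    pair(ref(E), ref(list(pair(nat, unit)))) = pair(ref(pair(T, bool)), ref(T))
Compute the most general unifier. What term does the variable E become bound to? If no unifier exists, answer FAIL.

Decompose list/1: T3 = S.
Bind T3 := S; substituting into the one remaining equation that mentions T3 gives: pair(pair(bool, bool), ref(pair(bool, S))) = pair(pair(bool, bool), ref(pair(bool, pair(B, B)))).
Decompose pair/2: pair(bool, bool) = pair(bool, bool),  ref(pair(bool, S)) = ref(pair(bool, pair(B, B))).
Delete trivial equation pair(bool, bool) = pair(bool, bool).
Decompose ref/1: pair(bool, S) = pair(bool, pair(B, B)).
Decompose pair/2: bool = bool,  S = pair(B, B).
Delete trivial equation bool = bool.
Bind S := pair(B, B); no other remaining equation mentions S. Substituting into the earlier binding gives T3 := pair(B, B).
Decompose pair/2: ref(pair(string, float)) = ref(pair(string, float)),  pair(unit, B) = pair(unit, bool).
Delete trivial equation ref(pair(string, float)) = ref(pair(string, float)).
Decompose pair/2: unit = unit,  B = bool.
Delete trivial equation unit = unit.
Bind B := bool; no other remaining equation mentions B. Substituting into the earlier bindings gives T3 := pair(bool, bool), S := pair(bool, bool).
Decompose pair/2: pair(S2, int) = pair(pair(E, T), int),  ref(list(bool)) = ref(list(bool)).
Decompose pair/2: S2 = pair(E, T),  int = int.
Bind S2 := pair(E, T); no other remaining equation mentions S2.
Delete trivial equation int = int.
Delete trivial equation ref(list(bool)) = ref(list(bool)).
Decompose pair/2: ref(E) = ref(pair(T, bool)),  ref(list(pair(nat, unit))) = ref(T).
Decompose ref/1: E = pair(T, bool).
Bind E := pair(T, bool); no other remaining equation mentions E. Substituting into the earlier binding gives S2 := pair(pair(T, bool), T).
Decompose ref/1: list(pair(nat, unit)) = T.
Bind T := list(pair(nat, unit)). Substituting into the earlier bindings gives S2 := pair(pair(list(pair(nat, unit)), bool), list(pair(nat, unit))), E := pair(list(pair(nat, unit)), bool).
MGU = { T3 := pair(bool, bool), S := pair(bool, bool), B := bool, S2 := pair(pair(list(pair(nat, unit)), bool), list(pair(nat, unit))), E := pair(list(pair(nat, unit)), bool), T := list(pair(nat, unit)) }, so E := pair(list(pair(nat, unit)), bool).

pair(list(pair(nat, unit)), bool)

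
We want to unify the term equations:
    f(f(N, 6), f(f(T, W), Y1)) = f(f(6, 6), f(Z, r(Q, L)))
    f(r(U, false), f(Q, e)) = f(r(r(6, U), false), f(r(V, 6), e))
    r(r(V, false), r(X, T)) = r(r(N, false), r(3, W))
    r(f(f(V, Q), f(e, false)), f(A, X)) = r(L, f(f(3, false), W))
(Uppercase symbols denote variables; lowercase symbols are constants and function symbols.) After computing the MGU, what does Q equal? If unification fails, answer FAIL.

Decompose f/2: f(N, 6) = f(6, 6),  f(f(T, W), Y1) = f(Z, r(Q, L)).
Decompose f/2: N = 6,  6 = 6.
Bind N := 6; substituting into the one remaining equation that mentions N gives: r(r(V, false), r(X, T)) = r(r(6, false), r(3, W)).
Delete trivial equation 6 = 6.
Decompose f/2: f(T, W) = Z,  Y1 = r(Q, L).
Bind Z := f(T, W); no other remaining equation mentions Z.
Bind Y1 := r(Q, L); no other remaining equation mentions Y1.
Decompose f/2: r(U, false) = r(r(6, U), false),  f(Q, e) = f(r(V, 6), e).
Decompose r/2: U = r(6, U),  false = false.
Occurs check fails: U occurs in r(6, U); the equation U = r(6, U) has no finite solution.

FAIL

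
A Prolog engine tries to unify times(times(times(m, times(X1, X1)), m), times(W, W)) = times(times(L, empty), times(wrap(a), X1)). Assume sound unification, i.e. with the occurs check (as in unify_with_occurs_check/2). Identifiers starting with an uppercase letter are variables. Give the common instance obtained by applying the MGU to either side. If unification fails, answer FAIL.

Decompose times/2: times(times(m, times(X1, X1)), m) = times(L, empty),  times(W, W) = times(wrap(a), X1).
Decompose times/2: times(m, times(X1, X1)) = L,  m = empty.
Bind L := times(m, times(X1, X1)); no other remaining equation mentions L.
Clash: constants m and empty differ; no unifier exists.

FAIL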